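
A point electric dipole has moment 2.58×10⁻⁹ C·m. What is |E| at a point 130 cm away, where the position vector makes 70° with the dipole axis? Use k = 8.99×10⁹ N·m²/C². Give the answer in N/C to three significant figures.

E ≈ 12.3 N/C

At angle θ the dipole field magnitude is E = (kp/r³)·√(1 + 3cos²θ).
kp/r³ = (8.99×10⁹)(2.58×10⁻⁹) / (1.30)³ = 10.56 N/C.
√(1 + 3cos²70°) = √(1 + 3·0.1170) = √1.3509 ≈ 1.1623.
E ≈ 10.56 × 1.162 = 12.27 N/C.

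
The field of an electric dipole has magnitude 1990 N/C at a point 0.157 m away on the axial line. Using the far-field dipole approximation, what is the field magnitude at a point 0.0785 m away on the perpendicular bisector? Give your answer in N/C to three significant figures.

E ≈ 7960 N/C

Dipole fields scale as 1/r³ in the far field.
The axial field is twice the equatorial field at the same r, so the geometry factor is 1/2.
E₂ = E₁ · (1/2) · (r₁/r₂)³ = 1990 · 0.5 · (0.157/0.0785)³.
(r₁/r₂)³ = (2)³ = 8.
E₂ ≈ 7960 N/C.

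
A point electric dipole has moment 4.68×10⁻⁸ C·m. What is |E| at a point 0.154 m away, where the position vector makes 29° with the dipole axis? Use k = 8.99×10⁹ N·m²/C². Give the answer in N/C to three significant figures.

At angle θ the dipole field magnitude is E = (kp/r³)·√(1 + 3cos²θ).
kp/r³ = (8.99×10⁹)(4.68×10⁻⁸) / (0.154)³ = 1.152×10⁵ N/C.
√(1 + 3cos²29°) = √(1 + 3·0.7650) = √3.2949 ≈ 1.8152.
E ≈ 1.152×10⁵ × 1.815 = 2.091×10⁵ N/C.

E ≈ 2.09×10⁵ N/C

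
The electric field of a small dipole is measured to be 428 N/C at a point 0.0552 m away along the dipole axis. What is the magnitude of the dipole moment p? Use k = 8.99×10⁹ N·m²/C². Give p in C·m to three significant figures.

On axis E = 2kp/r³, so p = Er³/(2k).
p = (428)·(0.0552)³ / (2·8.99×10⁹) = 4.004×10⁻¹² C·m.

p ≈ 4.00×10⁻¹² C·m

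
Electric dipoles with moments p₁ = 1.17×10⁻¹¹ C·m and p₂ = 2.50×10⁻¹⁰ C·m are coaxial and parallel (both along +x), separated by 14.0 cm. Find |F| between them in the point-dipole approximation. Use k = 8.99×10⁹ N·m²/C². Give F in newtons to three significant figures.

On-axis field of dipole 1 at distance r: E = 2kp₁/r³. Force on dipole 2 is F = p₂·dE/dr (gradient along axis).
dE/dr = −6kp₁/r⁴, so |F| = 6kp₁p₂/r⁴ (attractive for aligned moments).
F = 6(8.99×10⁹)(1.17×10⁻¹¹)(2.50×10⁻¹⁰)/(0.140)⁴ = 4.107×10⁻⁷ N.

F ≈ 4.11×10⁻⁷ N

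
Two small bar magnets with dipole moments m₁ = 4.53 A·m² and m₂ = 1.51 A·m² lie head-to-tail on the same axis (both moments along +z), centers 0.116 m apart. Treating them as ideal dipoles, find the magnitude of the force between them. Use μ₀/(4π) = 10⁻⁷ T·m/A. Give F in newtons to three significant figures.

On-axis B of dipole 1: B = (μ₀/4π)·2m₁/r³. Force on dipole 2: F = m₂·dB/dr.
dB/dr = −(μ₀/4π)·6m₁/r⁴, so |F| = (μ₀/4π)·6m₁m₂/r⁴.
F = 6(10⁻⁷)(4.53)(1.51)/(0.116)⁴ = 0.02267 N.

F ≈ 0.0227 N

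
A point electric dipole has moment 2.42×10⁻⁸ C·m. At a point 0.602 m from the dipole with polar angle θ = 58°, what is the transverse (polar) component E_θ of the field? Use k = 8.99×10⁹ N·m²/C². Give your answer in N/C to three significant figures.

E_θ ≈ 846 N/C

For a dipole, E_θ = (kp sinθ)/r³.
kp/r³ = (8.99×10⁹)(2.42×10⁻⁸)/(0.602)³ = 997.2 N/C.
E_θ = 997.2·sin58° = 845.7 N/C.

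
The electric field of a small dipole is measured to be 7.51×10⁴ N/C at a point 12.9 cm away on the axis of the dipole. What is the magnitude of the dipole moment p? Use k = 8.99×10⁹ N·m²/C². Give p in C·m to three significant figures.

p ≈ 8.97×10⁻⁹ C·m

On axis E = 2kp/r³, so p = Er³/(2k).
p = (7.51×10⁴)·(0.129)³ / (2·8.99×10⁹) = 8.966×10⁻⁹ C·m.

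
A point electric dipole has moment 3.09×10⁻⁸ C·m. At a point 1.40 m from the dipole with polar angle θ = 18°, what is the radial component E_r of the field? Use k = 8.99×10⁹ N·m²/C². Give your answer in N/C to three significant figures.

For a dipole, E_r = (2kp cosθ)/r³.
kp/r³ = (8.99×10⁹)(3.09×10⁻⁸)/(1.40)³ = 101.2 N/C.
E_r = 2·101.2·cos18° = 192.6 N/C.

E_r ≈ 193 N/C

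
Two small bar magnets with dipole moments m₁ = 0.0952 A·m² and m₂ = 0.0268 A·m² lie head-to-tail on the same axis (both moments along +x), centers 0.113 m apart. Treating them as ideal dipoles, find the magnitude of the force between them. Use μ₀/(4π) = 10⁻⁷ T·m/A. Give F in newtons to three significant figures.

On-axis B of dipole 1: B = (μ₀/4π)·2m₁/r³. Force on dipole 2: F = m₂·dB/dr.
dB/dr = −(μ₀/4π)·6m₁/r⁴, so |F| = (μ₀/4π)·6m₁m₂/r⁴.
F = 6(10⁻⁷)(0.0952)(0.0268)/(0.113)⁴ = 9.389×10⁻⁶ N.

F ≈ 9.39×10⁻⁶ N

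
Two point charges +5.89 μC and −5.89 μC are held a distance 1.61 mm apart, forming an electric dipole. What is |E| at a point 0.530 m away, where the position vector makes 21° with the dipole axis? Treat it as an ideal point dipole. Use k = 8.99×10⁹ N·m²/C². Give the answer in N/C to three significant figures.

Dipole moment p = qd = (5.89×10⁻⁶ C)(0.00161 m) = 9.483×10⁻⁹ C·m.
At angle θ the dipole field magnitude is E = (kp/r³)·√(1 + 3cos²θ).
kp/r³ = (8.99×10⁹)(9.483×10⁻⁹) / (0.530)³ = 572.6 N/C.
√(1 + 3cos²21°) = √(1 + 3·0.8716) = √3.6147 ≈ 1.9012.
E ≈ 572.6 × 1.901 = 1089 N/C.

E ≈ 1090 N/C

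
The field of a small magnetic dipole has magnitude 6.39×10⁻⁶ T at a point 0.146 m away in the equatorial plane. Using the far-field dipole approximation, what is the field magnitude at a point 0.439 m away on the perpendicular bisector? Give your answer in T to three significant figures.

B ≈ 2.35×10⁻⁷ T

Dipole fields scale as 1/r³ in the far field; the geometry is the same at both points.
B₂ = B₁ · (r₁/r₂)³ = 6.39×10⁻⁶ · (0.146/0.439)³.
(r₁/r₂)³ = (0.3326)³ = 0.03678.
B₂ ≈ 2.351×10⁻⁷ T.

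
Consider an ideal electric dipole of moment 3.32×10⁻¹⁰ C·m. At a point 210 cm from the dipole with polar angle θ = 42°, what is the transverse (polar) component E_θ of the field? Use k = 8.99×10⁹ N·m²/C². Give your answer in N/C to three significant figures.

E_θ ≈ 0.216 N/C

For a dipole, E_θ = (kp sinθ)/r³.
kp/r³ = (8.99×10⁹)(3.32×10⁻¹⁰)/(2.10)³ = 0.3223 N/C.
E_θ = 0.3223·sin42° = 0.2157 N/C.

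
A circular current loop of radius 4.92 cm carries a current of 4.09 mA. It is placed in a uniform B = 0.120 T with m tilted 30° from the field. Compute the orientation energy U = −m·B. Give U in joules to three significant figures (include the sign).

U ≈ -3.23×10⁻⁶ J

Magnetic moment m = IA = Iπa² = (0.00409)·π·(0.0492)² = 3.11×10⁻⁵ A·m².
U = −m·B = −mB cosθ.
U = −(3.11×10⁻⁵)(0.120)·cos30° = -3.232×10⁻⁶ J.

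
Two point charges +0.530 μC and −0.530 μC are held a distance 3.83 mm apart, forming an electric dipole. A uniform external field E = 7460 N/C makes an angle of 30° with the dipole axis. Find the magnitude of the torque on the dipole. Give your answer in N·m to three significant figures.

Dipole moment p = qd = (5.30×10⁻⁷ C)(0.00383 m) = 2.03×10⁻⁹ C·m.
Torque on an electric dipole: τ = pE sinθ.
τ = (2.03×10⁻⁹)(7460)·sin30° = 7.572×10⁻⁶ N·m.

τ ≈ 7.57×10⁻⁶ N·m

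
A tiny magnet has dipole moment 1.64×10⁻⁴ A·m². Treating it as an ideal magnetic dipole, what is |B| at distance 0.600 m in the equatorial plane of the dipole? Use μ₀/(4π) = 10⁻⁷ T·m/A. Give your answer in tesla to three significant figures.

B ≈ 7.59×10⁻¹¹ T

In the equatorial plane B = (μ₀/4π)·m/r³ (half the axial value).
B = (10⁻⁷)·(1.64×10⁻⁴) / (0.600)³ = 7.593×10⁻¹¹ T.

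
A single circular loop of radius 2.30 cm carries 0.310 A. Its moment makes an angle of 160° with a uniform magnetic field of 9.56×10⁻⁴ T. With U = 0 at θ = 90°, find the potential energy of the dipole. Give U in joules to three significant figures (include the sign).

U ≈ 4.63×10⁻⁷ J

Magnetic moment m = IA = Iπa² = (0.310)·π·(0.0230)² = 5.152×10⁻⁴ A·m².
U = −m·B = −mB cosθ.
U = −(5.152×10⁻⁴)(9.56×10⁻⁴)·cos160° = 4.628×10⁻⁷ J.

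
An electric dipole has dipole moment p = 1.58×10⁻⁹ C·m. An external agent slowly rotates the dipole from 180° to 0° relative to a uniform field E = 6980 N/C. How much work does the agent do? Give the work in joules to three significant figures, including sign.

W_ext = ΔU = U(θ₂) − U(θ₁) = −pE cosθ₂ − (−pE cosθ₁) = pE(cosθ₁ − cosθ₂).
W = (1.58×10⁻⁹)(6980)·(cos180° − cos0°) = (1.103×10⁻⁵)·(-2.0000) = -2.206×10⁻⁵ J.

W ≈ -2.21×10⁻⁵ J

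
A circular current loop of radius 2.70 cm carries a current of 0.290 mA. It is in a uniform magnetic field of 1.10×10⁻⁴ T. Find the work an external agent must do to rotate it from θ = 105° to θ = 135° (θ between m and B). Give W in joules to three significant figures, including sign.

W ≈ 3.28×10⁻¹¹ J

Magnetic moment m = IA = Iπa² = (2.90×10⁻⁴)·π·(0.0270)² = 6.642×10⁻⁷ A·m².
W_ext = ΔU = −mB cosθ₂ + mB cosθ₁ = mB(cosθ₁ − cosθ₂).
W = (6.642×10⁻⁷)(1.10×10⁻⁴)·(cos105° − cos135°) = (7.306×10⁻¹¹)·(+0.4483) = 3.275×10⁻¹¹ J.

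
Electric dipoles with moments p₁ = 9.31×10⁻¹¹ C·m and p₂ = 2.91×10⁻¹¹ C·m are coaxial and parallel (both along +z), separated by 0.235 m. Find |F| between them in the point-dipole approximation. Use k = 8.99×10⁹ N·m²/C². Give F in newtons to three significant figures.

F ≈ 4.79×10⁻⁸ N

On-axis field of dipole 1 at distance r: E = 2kp₁/r³. Force on dipole 2 is F = p₂·dE/dr (gradient along axis).
dE/dr = −6kp₁/r⁴, so |F| = 6kp₁p₂/r⁴ (attractive for aligned moments).
F = 6(8.99×10⁹)(9.31×10⁻¹¹)(2.91×10⁻¹¹)/(0.235)⁴ = 4.792×10⁻⁸ N.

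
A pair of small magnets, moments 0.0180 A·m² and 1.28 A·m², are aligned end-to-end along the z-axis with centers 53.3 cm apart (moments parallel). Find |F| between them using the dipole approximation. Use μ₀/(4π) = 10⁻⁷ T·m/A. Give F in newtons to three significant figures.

On-axis B of dipole 1: B = (μ₀/4π)·2m₁/r³. Force on dipole 2: F = m₂·dB/dr.
dB/dr = −(μ₀/4π)·6m₁/r⁴, so |F| = (μ₀/4π)·6m₁m₂/r⁴.
F = 6(10⁻⁷)(0.0180)(1.28)/(0.533)⁴ = 1.713×10⁻⁷ N.

F ≈ 1.71×10⁻⁷ N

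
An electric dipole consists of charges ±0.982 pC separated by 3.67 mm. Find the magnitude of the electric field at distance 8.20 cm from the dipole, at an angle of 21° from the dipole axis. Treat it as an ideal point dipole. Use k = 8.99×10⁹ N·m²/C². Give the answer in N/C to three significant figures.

Dipole moment p = qd = (9.82×10⁻¹³ C)(0.00367 m) = 3.604×10⁻¹⁵ C·m.
At angle θ the dipole field magnitude is E = (kp/r³)·√(1 + 3cos²θ).
kp/r³ = (8.99×10⁹)(3.604×10⁻¹⁵) / (0.0820)³ = 0.05876 N/C.
√(1 + 3cos²21°) = √(1 + 3·0.8716) = √3.6147 ≈ 1.9012.
E ≈ 0.05876 × 1.901 = 0.1117 N/C.

E ≈ 0.112 N/C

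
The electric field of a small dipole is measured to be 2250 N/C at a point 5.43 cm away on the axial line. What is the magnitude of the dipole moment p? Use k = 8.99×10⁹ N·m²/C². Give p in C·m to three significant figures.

p ≈ 2.00×10⁻¹¹ C·m

On axis E = 2kp/r³, so p = Er³/(2k).
p = (2250)·(0.0543)³ / (2·8.99×10⁹) = 2.004×10⁻¹¹ C·m.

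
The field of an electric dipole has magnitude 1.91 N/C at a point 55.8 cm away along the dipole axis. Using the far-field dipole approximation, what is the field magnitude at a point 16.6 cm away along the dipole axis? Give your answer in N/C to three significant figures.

E ≈ 72.5 N/C

Dipole fields scale as 1/r³ in the far field; the geometry is the same at both points.
E₂ = E₁ · (r₁/r₂)³ = 1.91 · (55.8/16.6)³.
(r₁/r₂)³ = (3.361)³ = 37.98.
E₂ ≈ 72.55 N/C.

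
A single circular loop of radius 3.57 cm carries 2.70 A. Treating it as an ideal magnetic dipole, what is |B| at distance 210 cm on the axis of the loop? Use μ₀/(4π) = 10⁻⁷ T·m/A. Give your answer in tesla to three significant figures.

B ≈ 2.33×10⁻¹⁰ T

Magnetic moment m = IA = Iπa² = (2.70)·π·(0.0357)² = 0.01081 A·m².
On axis B = (μ₀/4π)·2m/r³.
B = 2·(10⁻⁷)·(0.01081) / (2.10)³ = 2.335×10⁻¹⁰ T.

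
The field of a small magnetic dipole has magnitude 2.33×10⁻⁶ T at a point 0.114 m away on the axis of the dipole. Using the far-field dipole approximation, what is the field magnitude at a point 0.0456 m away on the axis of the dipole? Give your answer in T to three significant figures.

B ≈ 3.64×10⁻⁵ T

Dipole fields scale as 1/r³ in the far field; the geometry is the same at both points.
B₂ = B₁ · (r₁/r₂)³ = 2.33×10⁻⁶ · (0.114/0.0456)³.
(r₁/r₂)³ = (2.5)³ = 15.62.
B₂ ≈ 3.641×10⁻⁵ T.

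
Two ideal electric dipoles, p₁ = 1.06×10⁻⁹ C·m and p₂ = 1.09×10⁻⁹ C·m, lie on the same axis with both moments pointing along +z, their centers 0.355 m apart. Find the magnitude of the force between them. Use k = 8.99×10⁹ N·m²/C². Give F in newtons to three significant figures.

On-axis field of dipole 1 at distance r: E = 2kp₁/r³. Force on dipole 2 is F = p₂·dE/dr (gradient along axis).
dE/dr = −6kp₁/r⁴, so |F| = 6kp₁p₂/r⁴ (attractive for aligned moments).
F = 6(8.99×10⁹)(1.06×10⁻⁹)(1.09×10⁻⁹)/(0.355)⁴ = 3.924×10⁻⁶ N.

F ≈ 3.92×10⁻⁶ N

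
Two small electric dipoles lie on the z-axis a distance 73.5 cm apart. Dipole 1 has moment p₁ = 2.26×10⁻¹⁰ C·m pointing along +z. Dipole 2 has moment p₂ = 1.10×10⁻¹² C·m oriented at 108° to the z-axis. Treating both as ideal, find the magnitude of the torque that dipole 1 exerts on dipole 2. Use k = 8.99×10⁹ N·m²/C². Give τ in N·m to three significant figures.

The second dipole sits on the axis of the first, so the field there is axial: E₁ = 2kp₁/r³ along +z.
E₁ = 2(8.99×10⁹)(2.26×10⁻¹⁰)/(0.735)³ = 10.23 N/C.
Torque on the second dipole: τ = p₂ E₁ sinθ.
τ = (1.10×10⁻¹²)(10.23)·sin108° = 1.071×10⁻¹¹ N·m.

τ ≈ 1.07×10⁻¹¹ N·m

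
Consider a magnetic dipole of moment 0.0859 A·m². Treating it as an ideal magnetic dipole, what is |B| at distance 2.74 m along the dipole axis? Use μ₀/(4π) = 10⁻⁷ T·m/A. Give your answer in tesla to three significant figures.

On axis B = (μ₀/4π)·2m/r³.
B = 2·(10⁻⁷)·(0.0859) / (2.74)³ = 8.352×10⁻¹⁰ T.

B ≈ 8.35×10⁻¹⁰ T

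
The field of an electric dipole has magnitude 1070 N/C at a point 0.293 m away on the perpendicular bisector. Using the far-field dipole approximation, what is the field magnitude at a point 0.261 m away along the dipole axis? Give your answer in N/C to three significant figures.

E ≈ 3030 N/C

Dipole fields scale as 1/r³ in the far field.
The axial field is twice the equatorial field at the same r, so the geometry factor is 2/1.
E₂ = E₁ · (2/1) · (r₁/r₂)³ = 1070 · 2 · (0.293/0.261)³.
(r₁/r₂)³ = (1.123)³ = 1.415.
E₂ ≈ 3028 N/C.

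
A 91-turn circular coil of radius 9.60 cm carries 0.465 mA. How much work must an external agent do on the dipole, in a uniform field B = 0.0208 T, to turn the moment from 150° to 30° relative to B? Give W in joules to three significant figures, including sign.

m = NIA = NIπa² = 91·(4.65×10⁻⁴)·π·(0.0960)² = 0.001225 A·m².
W_ext = ΔU = −mB cosθ₂ + mB cosθ₁ = mB(cosθ₁ − cosθ₂).
W = (0.001225)(0.0208)·(cos150° − cos30°) = (2.548×10⁻⁵)·(-1.7321) = -4.413×10⁻⁵ J.

W ≈ -4.41×10⁻⁵ J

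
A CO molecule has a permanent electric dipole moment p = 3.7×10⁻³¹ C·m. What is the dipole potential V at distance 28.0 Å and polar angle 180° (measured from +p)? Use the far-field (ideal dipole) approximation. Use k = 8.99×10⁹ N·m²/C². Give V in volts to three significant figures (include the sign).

V ≈ -4.24×10⁻⁴ V

The dipole potential is V = kp cosθ / r².
V = (8.99×10⁹)(3.70×10⁻³¹)·cos180° / (2.80×10⁻⁹)² = -4.243×10⁻⁴ V.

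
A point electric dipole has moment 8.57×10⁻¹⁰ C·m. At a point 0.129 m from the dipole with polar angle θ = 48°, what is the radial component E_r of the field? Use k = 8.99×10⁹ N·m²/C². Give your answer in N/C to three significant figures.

For a dipole, E_r = (2kp cosθ)/r³.
kp/r³ = (8.99×10⁹)(8.57×10⁻¹⁰)/(0.129)³ = 3589 N/C.
E_r = 2·3589·cos48° = 4803 N/C.

E_r ≈ 4800 N/C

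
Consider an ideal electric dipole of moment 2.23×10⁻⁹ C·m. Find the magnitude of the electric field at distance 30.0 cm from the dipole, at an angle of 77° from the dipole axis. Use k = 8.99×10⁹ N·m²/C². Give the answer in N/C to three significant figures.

E ≈ 797 N/C

At angle θ the dipole field magnitude is E = (kp/r³)·√(1 + 3cos²θ).
kp/r³ = (8.99×10⁹)(2.23×10⁻⁹) / (0.300)³ = 742.5 N/C.
√(1 + 3cos²77°) = √(1 + 3·0.0506) = √1.1518 ≈ 1.0732.
E ≈ 742.5 × 1.073 = 796.9 N/C.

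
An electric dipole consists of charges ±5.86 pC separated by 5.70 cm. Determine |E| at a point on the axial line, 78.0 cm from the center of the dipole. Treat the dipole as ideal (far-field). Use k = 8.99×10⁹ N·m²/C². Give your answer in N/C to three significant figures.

Dipole moment p = qd = (5.86×10⁻¹² C)(0.0570 m) = 3.34×10⁻¹³ C·m.
On the dipole axis E = 2kp/r³.
E = 2·(8.99×10⁹)(3.34×10⁻¹³) / (0.780)³ = 0.01265 N/C.

E ≈ 0.0127 N/C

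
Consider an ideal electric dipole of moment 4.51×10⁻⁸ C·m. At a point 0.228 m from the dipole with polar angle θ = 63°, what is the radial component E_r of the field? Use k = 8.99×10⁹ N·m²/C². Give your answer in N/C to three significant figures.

For a dipole, E_r = (2kp cosθ)/r³.
kp/r³ = (8.99×10⁹)(4.51×10⁻⁸)/(0.228)³ = 3.421×10⁴ N/C.
E_r = 2·3.421×10⁴·cos63° = 3.106×10⁴ N/C.

E_r ≈ 3.11×10⁴ N/C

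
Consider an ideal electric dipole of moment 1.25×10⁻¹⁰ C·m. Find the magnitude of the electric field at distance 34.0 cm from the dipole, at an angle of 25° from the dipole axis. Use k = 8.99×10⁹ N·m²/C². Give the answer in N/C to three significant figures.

At angle θ the dipole field magnitude is E = (kp/r³)·√(1 + 3cos²θ).
kp/r³ = (8.99×10⁹)(1.25×10⁻¹⁰) / (0.340)³ = 28.59 N/C.
√(1 + 3cos²25°) = √(1 + 3·0.8214) = √3.4642 ≈ 1.8612.
E ≈ 28.59 × 1.861 = 53.21 N/C.

E ≈ 53.2 N/C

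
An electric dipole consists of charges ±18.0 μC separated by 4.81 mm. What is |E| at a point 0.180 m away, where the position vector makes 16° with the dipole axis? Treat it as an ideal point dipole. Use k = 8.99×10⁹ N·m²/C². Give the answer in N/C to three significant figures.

Dipole moment p = qd = (1.80×10⁻⁵ C)(0.00481 m) = 8.658×10⁻⁸ C·m.
At angle θ the dipole field magnitude is E = (kp/r³)·√(1 + 3cos²θ).
kp/r³ = (8.99×10⁹)(8.658×10⁻⁸) / (0.180)³ = 1.335×10⁵ N/C.
√(1 + 3cos²16°) = √(1 + 3·0.9240) = √3.7721 ≈ 1.9422.
E ≈ 1.335×10⁵ × 1.942 = 2.592×10⁵ N/C.

E ≈ 2.59×10⁵ N/C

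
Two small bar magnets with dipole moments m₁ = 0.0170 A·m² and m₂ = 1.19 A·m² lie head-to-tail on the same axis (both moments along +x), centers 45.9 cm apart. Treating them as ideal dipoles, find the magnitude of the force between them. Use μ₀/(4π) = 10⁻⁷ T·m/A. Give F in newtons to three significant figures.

On-axis B of dipole 1: B = (μ₀/4π)·2m₁/r³. Force on dipole 2: F = m₂·dB/dr.
dB/dr = −(μ₀/4π)·6m₁/r⁴, so |F| = (μ₀/4π)·6m₁m₂/r⁴.
F = 6(10⁻⁷)(0.0170)(1.19)/(0.459)⁴ = 2.735×10⁻⁷ N.

F ≈ 2.73×10⁻⁷ N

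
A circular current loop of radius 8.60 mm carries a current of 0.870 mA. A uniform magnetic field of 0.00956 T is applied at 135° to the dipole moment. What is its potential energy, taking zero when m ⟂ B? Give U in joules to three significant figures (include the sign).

Magnetic moment m = IA = Iπa² = (8.70×10⁻⁴)·π·(0.00860)² = 2.021×10⁻⁷ A·m².
U = −m·B = −mB cosθ.
U = −(2.021×10⁻⁷)(0.00956)·cos135° = 1.366×10⁻⁹ J.

U ≈ 1.37×10⁻⁹ J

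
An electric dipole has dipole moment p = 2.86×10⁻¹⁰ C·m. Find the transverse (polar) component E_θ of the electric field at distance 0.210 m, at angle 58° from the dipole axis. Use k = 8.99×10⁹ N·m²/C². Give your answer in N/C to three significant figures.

For a dipole, E_θ = (kp sinθ)/r³.
kp/r³ = (8.99×10⁹)(2.86×10⁻¹⁰)/(0.210)³ = 277.6 N/C.
E_θ = 277.6·sin58° = 235.4 N/C.

E_θ ≈ 235 N/C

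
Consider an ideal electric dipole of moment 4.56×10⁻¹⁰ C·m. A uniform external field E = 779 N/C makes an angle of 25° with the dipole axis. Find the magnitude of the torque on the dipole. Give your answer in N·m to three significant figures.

τ ≈ 1.50×10⁻⁷ N·m

Torque on an electric dipole: τ = pE sinθ.
τ = (4.56×10⁻¹⁰)(779)·sin25° = 1.501×10⁻⁷ N·m.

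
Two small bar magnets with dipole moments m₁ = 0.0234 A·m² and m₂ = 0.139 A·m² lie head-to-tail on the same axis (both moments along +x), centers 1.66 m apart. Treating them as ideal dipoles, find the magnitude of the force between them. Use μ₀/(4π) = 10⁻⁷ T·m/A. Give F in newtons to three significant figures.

F ≈ 2.57×10⁻¹⁰ N

On-axis B of dipole 1: B = (μ₀/4π)·2m₁/r³. Force on dipole 2: F = m₂·dB/dr.
dB/dr = −(μ₀/4π)·6m₁/r⁴, so |F| = (μ₀/4π)·6m₁m₂/r⁴.
F = 6(10⁻⁷)(0.0234)(0.139)/(1.66)⁴ = 2.570×10⁻¹⁰ N.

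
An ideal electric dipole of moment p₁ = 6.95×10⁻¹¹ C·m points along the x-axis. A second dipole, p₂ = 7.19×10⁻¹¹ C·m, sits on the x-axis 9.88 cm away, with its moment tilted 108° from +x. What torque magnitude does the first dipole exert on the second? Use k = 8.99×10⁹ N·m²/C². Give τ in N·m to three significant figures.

τ ≈ 8.86×10⁻⁸ N·m

The second dipole sits on the axis of the first, so the field there is axial: E₁ = 2kp₁/r³ along +x.
E₁ = 2(8.99×10⁹)(6.95×10⁻¹¹)/(0.0988)³ = 1296 N/C.
Torque on the second dipole: τ = p₂ E₁ sinθ.
τ = (7.19×10⁻¹¹)(1296)·sin108° = 8.860×10⁻⁸ N·m.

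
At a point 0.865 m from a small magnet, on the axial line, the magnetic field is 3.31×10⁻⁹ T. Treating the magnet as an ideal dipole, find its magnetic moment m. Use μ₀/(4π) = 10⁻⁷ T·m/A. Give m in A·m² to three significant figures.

On axis B = (μ₀/4π)·2m/r³, so m = Br³·4π/(μ₀·2).
m = (3.31×10⁻⁹)·(0.865)³ / (2·10⁻⁷) = 0.01071 A·m².

m ≈ 0.0107 A·m²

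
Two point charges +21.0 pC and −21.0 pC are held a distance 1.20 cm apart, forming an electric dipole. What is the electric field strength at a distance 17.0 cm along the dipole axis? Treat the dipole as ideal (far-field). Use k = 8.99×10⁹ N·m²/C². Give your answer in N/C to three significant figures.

Dipole moment p = qd = (2.10×10⁻¹¹ C)(0.0120 m) = 2.52×10⁻¹³ C·m.
On the dipole axis E = 2kp/r³.
E = 2·(8.99×10⁹)(2.52×10⁻¹³) / (0.170)³ = 0.9222 N/C.

E ≈ 0.922 N/C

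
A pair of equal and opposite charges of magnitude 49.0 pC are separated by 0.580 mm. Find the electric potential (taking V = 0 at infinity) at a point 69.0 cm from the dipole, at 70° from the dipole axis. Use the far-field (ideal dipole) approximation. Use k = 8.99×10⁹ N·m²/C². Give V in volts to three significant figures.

V ≈ 1.84×10⁻⁴ V

Dipole moment p = qd = (4.90×10⁻¹¹ C)(5.80×10⁻⁴ m) = 2.842×10⁻¹⁴ C·m.
The dipole potential is V = kp cosθ / r².
V = (8.99×10⁹)(2.842×10⁻¹⁴)·cos70° / (0.690)² = 1.835×10⁻⁴ V.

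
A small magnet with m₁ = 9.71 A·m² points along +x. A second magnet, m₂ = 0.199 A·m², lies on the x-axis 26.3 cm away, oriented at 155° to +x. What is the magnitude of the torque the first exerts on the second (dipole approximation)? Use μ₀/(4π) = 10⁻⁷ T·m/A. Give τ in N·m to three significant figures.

Dipole B is on the axis of dipole A, so B₁ there is axial: B₁ = (μ₀/4π)·2m₁/r³ along +x.
B₁ = 2(10⁻⁷)(9.71)/(0.263)³ = 1.068×10⁻⁴ T.
τ = m₂ B₁ sinθ.
τ = (0.199)(1.068×10⁻⁴)·sin155° = 8.978×10⁻⁶ N·m.

τ ≈ 8.98×10⁻⁶ N·m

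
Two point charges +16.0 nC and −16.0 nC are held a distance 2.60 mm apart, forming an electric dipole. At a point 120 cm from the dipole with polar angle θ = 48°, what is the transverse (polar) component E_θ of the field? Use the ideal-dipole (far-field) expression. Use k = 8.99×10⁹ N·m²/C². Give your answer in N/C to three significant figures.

E_θ ≈ 0.161 N/C

Dipole moment p = qd = (1.60×10⁻⁸ C)(0.00260 m) = 4.16×10⁻¹¹ C·m.
For a dipole, E_θ = (kp sinθ)/r³.
kp/r³ = (8.99×10⁹)(4.16×10⁻¹¹)/(1.20)³ = 0.2164 N/C.
E_θ = 0.2164·sin48° = 0.1608 N/C.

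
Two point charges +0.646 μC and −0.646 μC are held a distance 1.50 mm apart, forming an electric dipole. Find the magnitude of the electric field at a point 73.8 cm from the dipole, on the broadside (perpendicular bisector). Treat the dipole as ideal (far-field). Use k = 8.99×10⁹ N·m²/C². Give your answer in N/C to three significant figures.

Dipole moment p = qd = (6.46×10⁻⁷ C)(0.00150 m) = 9.69×10⁻¹⁰ C·m.
On the perpendicular bisector E = kp/r³ (half the axial value at the same distance).
E = (8.99×10⁹)(9.69×10⁻¹⁰) / (0.738)³ = 21.67 N/C.

E ≈ 21.7 N/C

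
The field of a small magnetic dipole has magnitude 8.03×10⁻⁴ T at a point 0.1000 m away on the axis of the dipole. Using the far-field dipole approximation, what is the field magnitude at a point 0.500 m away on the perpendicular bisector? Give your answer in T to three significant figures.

Dipole fields scale as 1/r³ in the far field.
The axial field is twice the equatorial field at the same r, so the geometry factor is 1/2.
B₂ = B₁ · (1/2) · (r₁/r₂)³ = 8.03×10⁻⁴ · 0.5 · (0.1000/0.500)³.
(r₁/r₂)³ = (0.2)³ = 0.008.
B₂ ≈ 3.212×10⁻⁶ T.

B ≈ 3.21×10⁻⁶ T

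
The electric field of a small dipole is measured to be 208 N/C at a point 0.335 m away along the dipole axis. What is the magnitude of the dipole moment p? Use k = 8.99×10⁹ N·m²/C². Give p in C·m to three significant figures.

p ≈ 4.35×10⁻¹⁰ C·m

On axis E = 2kp/r³, so p = Er³/(2k).
p = (208)·(0.335)³ / (2·8.99×10⁹) = 4.349×10⁻¹⁰ C·m.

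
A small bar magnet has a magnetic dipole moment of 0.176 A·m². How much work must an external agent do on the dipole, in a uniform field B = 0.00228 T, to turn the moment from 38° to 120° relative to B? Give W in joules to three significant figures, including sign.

W ≈ 5.17×10⁻⁴ J

W_ext = ΔU = −mB cosθ₂ + mB cosθ₁ = mB(cosθ₁ − cosθ₂).
W = (0.176)(0.00228)·(cos38° − cos120°) = (4.013×10⁻⁴)·(+1.2880) = 5.169×10⁻⁴ J.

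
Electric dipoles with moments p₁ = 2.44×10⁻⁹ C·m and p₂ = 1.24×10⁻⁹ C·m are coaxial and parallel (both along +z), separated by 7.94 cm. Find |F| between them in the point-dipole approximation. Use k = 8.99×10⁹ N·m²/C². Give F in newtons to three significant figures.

On-axis field of dipole 1 at distance r: E = 2kp₁/r³. Force on dipole 2 is F = p₂·dE/dr (gradient along axis).
dE/dr = −6kp₁/r⁴, so |F| = 6kp₁p₂/r⁴ (attractive for aligned moments).
F = 6(8.99×10⁹)(2.44×10⁻⁹)(1.24×10⁻⁹)/(0.0794)⁴ = 0.004106 N.

F ≈ 0.00411 N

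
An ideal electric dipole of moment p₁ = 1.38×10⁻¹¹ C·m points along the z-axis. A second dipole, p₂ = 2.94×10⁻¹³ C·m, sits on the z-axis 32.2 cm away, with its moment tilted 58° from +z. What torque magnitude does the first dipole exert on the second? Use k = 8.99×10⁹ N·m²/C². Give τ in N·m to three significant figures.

The second dipole sits on the axis of the first, so the field there is axial: E₁ = 2kp₁/r³ along +z.
E₁ = 2(8.99×10⁹)(1.38×10⁻¹¹)/(0.322)³ = 7.432 N/C.
Torque on the second dipole: τ = p₂ E₁ sinθ.
τ = (2.94×10⁻¹³)(7.432)·sin58° = 1.853×10⁻¹² N·m.

τ ≈ 1.85×10⁻¹² N·m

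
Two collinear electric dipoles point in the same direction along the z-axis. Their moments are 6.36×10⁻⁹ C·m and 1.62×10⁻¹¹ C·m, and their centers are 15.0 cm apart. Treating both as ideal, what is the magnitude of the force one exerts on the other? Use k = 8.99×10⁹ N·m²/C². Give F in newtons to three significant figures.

On-axis field of dipole 1 at distance r: E = 2kp₁/r³. Force on dipole 2 is F = p₂·dE/dr (gradient along axis).
dE/dr = −6kp₁/r⁴, so |F| = 6kp₁p₂/r⁴ (attractive for aligned moments).
F = 6(8.99×10⁹)(6.36×10⁻⁹)(1.62×10⁻¹¹)/(0.150)⁴ = 1.098×10⁻⁵ N.

F ≈ 1.10×10⁻⁵ N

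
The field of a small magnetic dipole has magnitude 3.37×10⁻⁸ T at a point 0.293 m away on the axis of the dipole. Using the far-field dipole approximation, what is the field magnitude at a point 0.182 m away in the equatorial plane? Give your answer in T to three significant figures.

Dipole fields scale as 1/r³ in the far field.
The axial field is twice the equatorial field at the same r, so the geometry factor is 1/2.
B₂ = B₁ · (1/2) · (r₁/r₂)³ = 3.37×10⁻⁸ · 0.5 · (0.293/0.182)³.
(r₁/r₂)³ = (1.61)³ = 4.172.
B₂ ≈ 7.031×10⁻⁸ T.

B ≈ 7.03×10⁻⁸ T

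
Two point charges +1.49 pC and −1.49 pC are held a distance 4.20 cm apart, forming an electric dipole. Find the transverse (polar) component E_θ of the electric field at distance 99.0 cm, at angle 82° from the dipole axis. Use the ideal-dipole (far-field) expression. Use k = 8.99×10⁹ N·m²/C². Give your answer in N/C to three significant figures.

E_θ ≈ 5.74×10⁻⁴ N/C

Dipole moment p = qd = (1.49×10⁻¹² C)(0.0420 m) = 6.258×10⁻¹⁴ C·m.
For a dipole, E_θ = (kp sinθ)/r³.
kp/r³ = (8.99×10⁹)(6.258×10⁻¹⁴)/(0.990)³ = 5.798×10⁻⁴ N/C.
E_θ = 5.798×10⁻⁴·sin82° = 5.742×10⁻⁴ N/C.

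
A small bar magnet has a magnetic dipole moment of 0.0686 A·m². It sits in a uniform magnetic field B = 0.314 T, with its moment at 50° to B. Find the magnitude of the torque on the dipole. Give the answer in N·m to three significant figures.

Torque on a magnetic dipole: τ = mB sinθ.
τ = (0.0686)(0.314)·sin50° = 0.01650 N·m.

τ ≈ 0.0165 N·m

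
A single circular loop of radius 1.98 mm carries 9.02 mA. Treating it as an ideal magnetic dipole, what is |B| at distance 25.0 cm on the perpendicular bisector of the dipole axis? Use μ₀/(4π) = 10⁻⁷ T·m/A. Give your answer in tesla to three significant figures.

Magnetic moment m = IA = Iπa² = (0.00902)·π·(0.00198)² = 1.111×10⁻⁷ A·m².
In the equatorial plane B = (μ₀/4π)·m/r³ (half the axial value).
B = (10⁻⁷)·(1.111×10⁻⁷) / (0.250)³ = 7.110×10⁻¹³ T.

B ≈ 7.11×10⁻¹³ T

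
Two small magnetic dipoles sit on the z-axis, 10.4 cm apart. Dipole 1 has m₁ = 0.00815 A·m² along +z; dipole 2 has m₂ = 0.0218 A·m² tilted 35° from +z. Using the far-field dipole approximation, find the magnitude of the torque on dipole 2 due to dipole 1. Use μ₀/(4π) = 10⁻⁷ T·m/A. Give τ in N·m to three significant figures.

τ ≈ 1.81×10⁻⁸ N·m

Dipole B is on the axis of dipole A, so B₁ there is axial: B₁ = (μ₀/4π)·2m₁/r³ along +z.
B₁ = 2(10⁻⁷)(0.00815)/(0.104)³ = 1.449×10⁻⁶ T.
τ = m₂ B₁ sinθ.
τ = (0.0218)(1.449×10⁻⁶)·sin35° = 1.812×10⁻⁸ N·m.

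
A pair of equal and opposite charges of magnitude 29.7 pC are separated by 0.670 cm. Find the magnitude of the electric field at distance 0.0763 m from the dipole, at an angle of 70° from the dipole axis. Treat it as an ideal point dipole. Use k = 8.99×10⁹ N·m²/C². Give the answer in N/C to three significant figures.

Dipole moment p = qd = (2.97×10⁻¹¹ C)(0.00670 m) = 1.99×10⁻¹³ C·m.
At angle θ the dipole field magnitude is E = (kp/r³)·√(1 + 3cos²θ).
kp/r³ = (8.99×10⁹)(1.99×10⁻¹³) / (0.0763)³ = 4.028 N/C.
√(1 + 3cos²70°) = √(1 + 3·0.1170) = √1.3509 ≈ 1.1623.
E ≈ 4.028 × 1.162 = 4.681 N/C.

E ≈ 4.68 N/C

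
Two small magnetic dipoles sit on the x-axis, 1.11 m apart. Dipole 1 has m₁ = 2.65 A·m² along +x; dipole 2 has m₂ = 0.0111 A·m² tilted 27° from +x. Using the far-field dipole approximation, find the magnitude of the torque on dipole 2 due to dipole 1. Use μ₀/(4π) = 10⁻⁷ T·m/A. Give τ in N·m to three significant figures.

Dipole B is on the axis of dipole A, so B₁ there is axial: B₁ = (μ₀/4π)·2m₁/r³ along +x.
B₁ = 2(10⁻⁷)(2.65)/(1.11)³ = 3.875×10⁻⁷ T.
τ = m₂ B₁ sinθ.
τ = (0.0111)(3.875×10⁻⁷)·sin27° = 1.953×10⁻⁹ N·m.

τ ≈ 1.95×10⁻⁹ N·m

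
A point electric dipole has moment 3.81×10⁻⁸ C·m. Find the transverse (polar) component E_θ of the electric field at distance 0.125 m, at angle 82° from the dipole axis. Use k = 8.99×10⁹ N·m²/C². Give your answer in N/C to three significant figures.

E_θ ≈ 1.74×10⁵ N/C

For a dipole, E_θ = (kp sinθ)/r³.
kp/r³ = (8.99×10⁹)(3.81×10⁻⁸)/(0.125)³ = 1.754×10⁵ N/C.
E_θ = 1.754×10⁵·sin82° = 1.737×10⁵ N/C.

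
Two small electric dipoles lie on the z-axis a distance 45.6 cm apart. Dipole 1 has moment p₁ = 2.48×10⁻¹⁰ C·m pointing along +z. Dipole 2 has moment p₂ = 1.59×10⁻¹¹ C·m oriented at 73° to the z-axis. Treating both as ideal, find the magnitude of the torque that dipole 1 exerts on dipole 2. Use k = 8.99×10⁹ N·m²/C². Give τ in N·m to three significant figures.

The second dipole sits on the axis of the first, so the field there is axial: E₁ = 2kp₁/r³ along +z.
E₁ = 2(8.99×10⁹)(2.48×10⁻¹⁰)/(0.456)³ = 47.03 N/C.
Torque on the second dipole: τ = p₂ E₁ sinθ.
τ = (1.59×10⁻¹¹)(47.03)·sin73° = 7.151×10⁻¹⁰ N·m.

τ ≈ 7.15×10⁻¹⁰ N·m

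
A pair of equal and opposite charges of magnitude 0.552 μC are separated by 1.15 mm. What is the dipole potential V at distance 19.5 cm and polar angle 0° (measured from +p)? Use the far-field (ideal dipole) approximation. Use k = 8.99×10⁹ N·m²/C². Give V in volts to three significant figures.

Dipole moment p = qd = (5.52×10⁻⁷ C)(0.00115 m) = 6.348×10⁻¹⁰ C·m.
The dipole potential is V = kp cosθ / r².
V = (8.99×10⁹)(6.348×10⁻¹⁰)·cos0° / (0.195)² = 150.1 V.

V ≈ 150 V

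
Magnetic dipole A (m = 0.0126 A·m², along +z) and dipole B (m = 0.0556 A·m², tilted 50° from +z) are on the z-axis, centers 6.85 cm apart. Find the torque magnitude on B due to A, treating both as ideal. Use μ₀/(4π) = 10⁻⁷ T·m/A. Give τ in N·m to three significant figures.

τ ≈ 3.34×10⁻⁷ N·m

Dipole B is on the axis of dipole A, so B₁ there is axial: B₁ = (μ₀/4π)·2m₁/r³ along +z.
B₁ = 2(10⁻⁷)(0.0126)/(0.0685)³ = 7.840×10⁻⁶ T.
τ = m₂ B₁ sinθ.
τ = (0.0556)(7.840×10⁻⁶)·sin50° = 3.339×10⁻⁷ N·m.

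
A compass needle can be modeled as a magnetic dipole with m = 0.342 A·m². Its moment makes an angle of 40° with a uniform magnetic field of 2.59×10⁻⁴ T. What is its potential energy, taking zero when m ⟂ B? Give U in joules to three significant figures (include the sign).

U ≈ -6.79×10⁻⁵ J

U = −m·B = −mB cosθ.
U = −(0.342)(2.59×10⁻⁴)·cos40° = -6.785×10⁻⁵ J.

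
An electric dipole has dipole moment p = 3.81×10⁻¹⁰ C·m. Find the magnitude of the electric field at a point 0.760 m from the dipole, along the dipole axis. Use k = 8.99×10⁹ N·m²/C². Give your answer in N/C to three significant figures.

E ≈ 15.6 N/C

On the dipole axis E = 2kp/r³.
E = 2·(8.99×10⁹)(3.81×10⁻¹⁰) / (0.760)³ = 15.61 N/C.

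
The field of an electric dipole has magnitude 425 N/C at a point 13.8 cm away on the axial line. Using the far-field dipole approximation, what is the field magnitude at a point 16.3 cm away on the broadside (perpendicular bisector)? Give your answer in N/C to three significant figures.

E ≈ 129 N/C

Dipole fields scale as 1/r³ in the far field.
The axial field is twice the equatorial field at the same r, so the geometry factor is 1/2.
E₂ = E₁ · (1/2) · (r₁/r₂)³ = 425 · 0.5 · (13.8/16.3)³.
(r₁/r₂)³ = (0.8466)³ = 0.6068.
E₂ ≈ 129.0 N/C.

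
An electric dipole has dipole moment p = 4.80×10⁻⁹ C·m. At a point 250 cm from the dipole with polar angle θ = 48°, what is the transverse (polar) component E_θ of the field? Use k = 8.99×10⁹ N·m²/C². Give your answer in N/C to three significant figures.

For a dipole, E_θ = (kp sinθ)/r³.
kp/r³ = (8.99×10⁹)(4.80×10⁻⁹)/(2.50)³ = 2.762 N/C.
E_θ = 2.762·sin48° = 2.052 N/C.

E_θ ≈ 2.05 N/C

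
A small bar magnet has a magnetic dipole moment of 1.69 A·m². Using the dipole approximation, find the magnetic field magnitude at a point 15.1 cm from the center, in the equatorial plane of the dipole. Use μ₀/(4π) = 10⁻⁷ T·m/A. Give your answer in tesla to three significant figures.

B ≈ 4.91×10⁻⁵ T

In the equatorial plane B = (μ₀/4π)·m/r³ (half the axial value).
B = (10⁻⁷)·(1.69) / (0.151)³ = 4.909×10⁻⁵ T.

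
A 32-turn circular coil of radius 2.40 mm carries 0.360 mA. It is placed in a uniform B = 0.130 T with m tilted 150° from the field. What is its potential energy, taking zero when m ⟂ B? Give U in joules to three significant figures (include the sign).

m = NIA = NIπa² = 32·(3.60×10⁻⁴)·π·(0.00240)² = 2.085×10⁻⁷ A·m².
U = −m·B = −mB cosθ.
U = −(2.085×10⁻⁷)(0.130)·cos150° = 2.347×10⁻⁸ J.

U ≈ 2.35×10⁻⁸ J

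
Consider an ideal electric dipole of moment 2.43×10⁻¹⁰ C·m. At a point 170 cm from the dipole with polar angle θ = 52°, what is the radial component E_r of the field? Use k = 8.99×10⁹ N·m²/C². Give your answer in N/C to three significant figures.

For a dipole, E_r = (2kp cosθ)/r³.
kp/r³ = (8.99×10⁹)(2.43×10⁻¹⁰)/(1.70)³ = 0.4447 N/C.
E_r = 2·0.4447·cos52° = 0.5475 N/C.

E_r ≈ 0.548 N/C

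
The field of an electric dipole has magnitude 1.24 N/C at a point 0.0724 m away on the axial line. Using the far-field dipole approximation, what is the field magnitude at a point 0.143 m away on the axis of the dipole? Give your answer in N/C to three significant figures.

Dipole fields scale as 1/r³ in the far field; the geometry is the same at both points.
E₂ = E₁ · (r₁/r₂)³ = 1.24 · (0.0724/0.143)³.
(r₁/r₂)³ = (0.5063)³ = 0.1298.
E₂ ≈ 0.1609 N/C.

E ≈ 0.161 N/C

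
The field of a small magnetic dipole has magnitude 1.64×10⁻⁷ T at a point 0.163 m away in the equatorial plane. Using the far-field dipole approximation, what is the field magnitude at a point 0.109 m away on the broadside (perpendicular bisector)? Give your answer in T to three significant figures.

B ≈ 5.48×10⁻⁷ T

Dipole fields scale as 1/r³ in the far field; the geometry is the same at both points.
B₂ = B₁ · (r₁/r₂)³ = 1.64×10⁻⁷ · (0.163/0.109)³.
(r₁/r₂)³ = (1.495)³ = 3.344.
B₂ ≈ 5.484×10⁻⁷ T.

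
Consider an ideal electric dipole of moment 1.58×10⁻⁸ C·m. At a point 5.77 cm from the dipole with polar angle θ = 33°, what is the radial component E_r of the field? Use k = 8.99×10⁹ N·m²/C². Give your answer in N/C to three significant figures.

For a dipole, E_r = (2kp cosθ)/r³.
kp/r³ = (8.99×10⁹)(1.58×10⁻⁸)/(0.0577)³ = 7.394×10⁵ N/C.
E_r = 2·7.394×10⁵·cos33° = 1.240×10⁶ N/C.

E_r ≈ 1.24×10⁶ N/C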